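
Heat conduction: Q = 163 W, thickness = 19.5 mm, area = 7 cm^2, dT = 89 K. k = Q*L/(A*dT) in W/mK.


k = 163*19.5/1000/(7/10000*89) = 51.02 W/mK

51.02


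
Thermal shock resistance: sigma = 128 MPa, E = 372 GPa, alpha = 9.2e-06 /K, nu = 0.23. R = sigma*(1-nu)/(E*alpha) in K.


R = 128*(1-0.23)/(372*1000*9.2e-06) = 29 K

29


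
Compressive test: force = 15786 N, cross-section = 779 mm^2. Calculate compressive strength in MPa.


CS = 15786 / 779 = 20.3 MPa

20.3


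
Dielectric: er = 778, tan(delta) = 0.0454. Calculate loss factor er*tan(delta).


Loss = 778 * 0.0454 = 35.321

35.321


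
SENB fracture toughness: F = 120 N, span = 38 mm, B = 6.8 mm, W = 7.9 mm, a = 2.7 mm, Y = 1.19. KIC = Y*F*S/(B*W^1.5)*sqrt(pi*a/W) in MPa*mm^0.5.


KIC = 1.19*120*38/(6.8*7.9^1.5)*sqrt(pi*2.7/7.9) = 37.24

37.24


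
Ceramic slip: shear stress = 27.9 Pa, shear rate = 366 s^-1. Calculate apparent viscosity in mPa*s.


eta = tau/gamma * 1000 = 27.9/366 * 1000 = 76.2 mPa*s

76.2


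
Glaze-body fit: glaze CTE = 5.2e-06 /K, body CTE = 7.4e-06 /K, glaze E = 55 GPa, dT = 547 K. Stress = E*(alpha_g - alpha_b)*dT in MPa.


Stress = 55*1000*(5.2e-06 - 7.4e-06)*547 = -66.2 MPa

-66.2


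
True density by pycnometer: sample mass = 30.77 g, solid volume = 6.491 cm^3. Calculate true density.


TD = 30.77 / 6.491 = 4.74 g/cm^3

4.74


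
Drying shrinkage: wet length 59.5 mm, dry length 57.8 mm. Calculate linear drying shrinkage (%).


DS = (59.5 - 57.8) / 59.5 * 100 = 2.86%

2.86


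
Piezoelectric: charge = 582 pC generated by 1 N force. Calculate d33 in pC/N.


d33 = 582 / 1 = 582.0 pC/N

582.0


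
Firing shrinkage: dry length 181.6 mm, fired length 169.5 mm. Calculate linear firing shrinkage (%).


FS = (181.6 - 169.5) / 181.6 * 100 = 6.66%

6.66


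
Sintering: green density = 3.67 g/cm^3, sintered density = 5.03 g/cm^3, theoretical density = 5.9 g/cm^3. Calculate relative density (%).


Relative = 5.03 / 5.9 * 100 = 85.3%

85.3


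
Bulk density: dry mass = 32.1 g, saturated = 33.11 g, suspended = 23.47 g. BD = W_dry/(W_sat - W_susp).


BD = 32.1 / (33.11 - 23.47) = 32.1 / 9.64 = 3.33 g/cm^3

3.33


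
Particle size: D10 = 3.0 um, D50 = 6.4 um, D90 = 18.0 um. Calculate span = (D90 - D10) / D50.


Span = (18.0 - 3.0) / 6.4 = 15.0 / 6.4 = 2.344

2.344


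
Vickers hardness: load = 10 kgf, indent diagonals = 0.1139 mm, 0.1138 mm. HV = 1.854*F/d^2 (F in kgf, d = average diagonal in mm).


d_avg = (0.1139+0.1138)/2 = 0.11385 mm
HV = 1.854*10/0.11385^2 = 1430

1430


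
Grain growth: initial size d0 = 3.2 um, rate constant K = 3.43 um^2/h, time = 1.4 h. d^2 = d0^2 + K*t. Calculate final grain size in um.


d^2 = 3.2^2 + 3.43*1.4 = 15.042
d = sqrt(15.042) = 3.88 um

3.88


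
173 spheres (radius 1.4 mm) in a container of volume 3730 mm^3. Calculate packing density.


V_sphere = 4/3*pi*1.4^3 = 11.494 mm^3
Total V = 173*11.494 = 1988.462 mm^3
PD = 1988.462 / 3730 = 0.533

0.533


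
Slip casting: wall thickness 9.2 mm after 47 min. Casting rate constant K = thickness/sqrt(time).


K = 9.2 / sqrt(47) = 9.2 / 6.8557 = 1.342 mm/min^0.5

1.342


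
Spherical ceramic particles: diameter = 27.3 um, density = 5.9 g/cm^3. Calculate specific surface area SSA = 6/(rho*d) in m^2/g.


SSA = 6 / (5.9 * 27.3) = 0.037 m^2/g

0.037


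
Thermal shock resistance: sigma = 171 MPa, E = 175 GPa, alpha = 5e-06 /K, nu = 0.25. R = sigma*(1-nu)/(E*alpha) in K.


R = 171*(1-0.25)/(175*1000*5e-06) = 147 K

147


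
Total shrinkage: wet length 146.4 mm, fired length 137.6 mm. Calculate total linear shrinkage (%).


TS = (146.4 - 137.6) / 146.4 * 100 = 6.01%

6.01


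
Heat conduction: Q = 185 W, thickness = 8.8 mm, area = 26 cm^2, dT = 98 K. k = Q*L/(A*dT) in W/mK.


k = 185*8.8/1000/(26/10000*98) = 6.39 W/mK

6.39


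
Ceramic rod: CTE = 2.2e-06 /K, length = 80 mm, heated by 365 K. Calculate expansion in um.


dL = 2.2e-06 * 80 * 365 * 1000 = 64.24 um

64.24


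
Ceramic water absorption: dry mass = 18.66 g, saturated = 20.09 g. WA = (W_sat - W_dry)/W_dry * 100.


WA = (20.09 - 18.66) / 18.66 * 100 = 7.66%

7.66


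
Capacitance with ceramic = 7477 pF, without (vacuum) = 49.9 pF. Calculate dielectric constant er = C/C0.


er = 7477 / 49.9 = 149.84

149.84


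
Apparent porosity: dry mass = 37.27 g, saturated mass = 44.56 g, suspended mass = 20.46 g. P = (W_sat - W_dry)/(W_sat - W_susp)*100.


P = (44.56 - 37.27) / (44.56 - 20.46) * 100 = 7.29 / 24.1 * 100 = 30.2%

30.2


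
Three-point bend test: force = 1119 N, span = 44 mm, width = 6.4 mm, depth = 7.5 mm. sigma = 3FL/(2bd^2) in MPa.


sigma = 3*1119*44/(2*6.4*7.5^2) = 205.2 MPa

205.2


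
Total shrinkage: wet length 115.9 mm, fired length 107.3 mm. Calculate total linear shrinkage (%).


TS = (115.9 - 107.3) / 115.9 * 100 = 7.42%

7.42


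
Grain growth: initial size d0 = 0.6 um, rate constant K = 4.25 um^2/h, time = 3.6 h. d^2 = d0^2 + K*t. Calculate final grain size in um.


d^2 = 0.6^2 + 4.25*3.6 = 15.66
d = sqrt(15.66) = 3.96 um

3.96


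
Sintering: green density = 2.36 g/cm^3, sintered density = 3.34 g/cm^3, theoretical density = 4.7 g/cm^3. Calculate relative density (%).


Relative = 3.34 / 4.7 * 100 = 71.1%

71.1


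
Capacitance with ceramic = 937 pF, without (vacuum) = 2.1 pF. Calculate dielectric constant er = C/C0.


er = 937 / 2.1 = 446.19

446.19


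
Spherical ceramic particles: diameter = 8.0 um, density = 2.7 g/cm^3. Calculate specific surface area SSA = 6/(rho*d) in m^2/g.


SSA = 6 / (2.7 * 8.0) = 0.278 m^2/g

0.278


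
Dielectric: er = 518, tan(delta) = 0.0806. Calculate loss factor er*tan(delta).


Loss = 518 * 0.0806 = 41.751

41.751


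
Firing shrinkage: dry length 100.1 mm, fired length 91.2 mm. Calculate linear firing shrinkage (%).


FS = (100.1 - 91.2) / 100.1 * 100 = 8.89%

8.89


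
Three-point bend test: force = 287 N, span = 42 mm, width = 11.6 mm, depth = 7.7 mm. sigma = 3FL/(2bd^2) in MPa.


sigma = 3*287*42/(2*11.6*7.7^2) = 26.3 MPa

26.3


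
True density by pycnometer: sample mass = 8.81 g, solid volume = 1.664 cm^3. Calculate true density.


TD = 8.81 / 1.664 = 5.294 g/cm^3

5.294


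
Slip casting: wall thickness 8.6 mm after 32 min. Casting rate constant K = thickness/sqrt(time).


K = 8.6 / sqrt(32) = 8.6 / 5.6569 = 1.52 mm/min^0.5

1.52


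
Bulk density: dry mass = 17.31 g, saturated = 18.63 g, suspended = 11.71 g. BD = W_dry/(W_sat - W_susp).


BD = 17.31 / (18.63 - 11.71) = 17.31 / 6.92 = 2.501 g/cm^3

2.501


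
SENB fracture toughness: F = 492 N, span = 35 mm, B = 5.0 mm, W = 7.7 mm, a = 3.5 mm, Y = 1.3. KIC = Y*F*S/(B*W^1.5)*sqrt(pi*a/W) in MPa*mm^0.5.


KIC = 1.3*492*35/(5.0*7.7^1.5)*sqrt(pi*3.5/7.7) = 250.4

250.4


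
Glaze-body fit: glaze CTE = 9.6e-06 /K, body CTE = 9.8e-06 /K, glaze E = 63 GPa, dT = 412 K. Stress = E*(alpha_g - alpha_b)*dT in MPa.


Stress = 63*1000*(9.6e-06 - 9.8e-06)*412 = -5.2 MPa

-5.2


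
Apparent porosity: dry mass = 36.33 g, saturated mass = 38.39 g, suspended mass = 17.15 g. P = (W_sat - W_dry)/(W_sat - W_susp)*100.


P = (38.39 - 36.33) / (38.39 - 17.15) * 100 = 2.06 / 21.24 * 100 = 9.7%

9.7


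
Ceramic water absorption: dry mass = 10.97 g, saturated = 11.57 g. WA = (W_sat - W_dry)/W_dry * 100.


WA = (11.57 - 10.97) / 10.97 * 100 = 5.47%

5.47


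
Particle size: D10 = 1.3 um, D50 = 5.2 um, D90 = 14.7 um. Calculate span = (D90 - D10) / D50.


Span = (14.7 - 1.3) / 5.2 = 13.4 / 5.2 = 2.577

2.577


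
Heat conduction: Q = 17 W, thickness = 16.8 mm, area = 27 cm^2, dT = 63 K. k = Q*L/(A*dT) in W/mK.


k = 17*16.8/1000/(27/10000*63) = 1.68 W/mK

1.68


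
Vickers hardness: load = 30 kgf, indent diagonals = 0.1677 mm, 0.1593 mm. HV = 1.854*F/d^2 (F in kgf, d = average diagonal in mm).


d_avg = (0.1677+0.1593)/2 = 0.1635 mm
HV = 1.854*30/0.1635^2 = 2081

2081


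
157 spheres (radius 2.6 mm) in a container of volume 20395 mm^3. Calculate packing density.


V_sphere = 4/3*pi*2.6^3 = 73.6222 mm^3
Total V = 157*73.6222 = 11558.6854 mm^3
PD = 11558.6854 / 20395 = 0.567

0.567


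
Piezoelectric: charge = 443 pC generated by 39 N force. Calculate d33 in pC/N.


d33 = 443 / 39 = 11.4 pC/N

11.4


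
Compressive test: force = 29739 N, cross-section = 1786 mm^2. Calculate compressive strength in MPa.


CS = 29739 / 1786 = 16.7 MPa

16.7


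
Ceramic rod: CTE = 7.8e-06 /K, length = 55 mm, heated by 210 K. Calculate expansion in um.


dL = 7.8e-06 * 55 * 210 * 1000 = 90.09 um

90.09


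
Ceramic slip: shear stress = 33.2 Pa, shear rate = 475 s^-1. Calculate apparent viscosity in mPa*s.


eta = tau/gamma * 1000 = 33.2/475 * 1000 = 69.9 mPa*s

69.9


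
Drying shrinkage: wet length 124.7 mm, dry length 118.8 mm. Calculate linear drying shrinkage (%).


DS = (124.7 - 118.8) / 124.7 * 100 = 4.73%

4.73


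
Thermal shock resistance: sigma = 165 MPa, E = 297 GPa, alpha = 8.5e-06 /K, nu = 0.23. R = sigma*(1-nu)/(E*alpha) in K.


R = 165*(1-0.23)/(297*1000*8.5e-06) = 50 K

50


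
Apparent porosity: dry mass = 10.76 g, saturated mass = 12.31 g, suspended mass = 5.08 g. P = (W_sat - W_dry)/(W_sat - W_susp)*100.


P = (12.31 - 10.76) / (12.31 - 5.08) * 100 = 1.55 / 7.23 * 100 = 21.4%

21.4


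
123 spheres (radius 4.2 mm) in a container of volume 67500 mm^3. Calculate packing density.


V_sphere = 4/3*pi*4.2^3 = 310.3391 mm^3
Total V = 123*310.3391 = 38171.7093 mm^3
PD = 38171.7093 / 67500 = 0.566

0.566


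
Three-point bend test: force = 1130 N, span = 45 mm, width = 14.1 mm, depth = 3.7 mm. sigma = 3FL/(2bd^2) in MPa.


sigma = 3*1130*45/(2*14.1*3.7^2) = 395.1 MPa

395.1


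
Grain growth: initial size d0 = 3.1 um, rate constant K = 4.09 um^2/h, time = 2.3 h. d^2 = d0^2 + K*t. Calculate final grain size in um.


d^2 = 3.1^2 + 4.09*2.3 = 19.017
d = sqrt(19.017) = 4.36 um

4.36


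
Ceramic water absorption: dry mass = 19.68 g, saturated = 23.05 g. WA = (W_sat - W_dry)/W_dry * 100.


WA = (23.05 - 19.68) / 19.68 * 100 = 17.12%

17.12


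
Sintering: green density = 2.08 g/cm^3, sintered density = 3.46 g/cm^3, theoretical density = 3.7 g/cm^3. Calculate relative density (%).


Relative = 3.46 / 3.7 * 100 = 93.5%

93.5


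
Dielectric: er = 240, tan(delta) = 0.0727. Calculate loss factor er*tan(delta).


Loss = 240 * 0.0727 = 17.448

17.448


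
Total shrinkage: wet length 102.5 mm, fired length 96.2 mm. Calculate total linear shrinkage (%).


TS = (102.5 - 96.2) / 102.5 * 100 = 6.15%

6.15


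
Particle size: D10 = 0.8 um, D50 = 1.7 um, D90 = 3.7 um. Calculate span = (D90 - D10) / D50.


Span = (3.7 - 0.8) / 1.7 = 2.9 / 1.7 = 1.706

1.706


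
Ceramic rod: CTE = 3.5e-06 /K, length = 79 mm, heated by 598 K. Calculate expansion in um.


dL = 3.5e-06 * 79 * 598 * 1000 = 165.347 um

165.347


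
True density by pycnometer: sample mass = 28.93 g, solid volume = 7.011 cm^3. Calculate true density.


TD = 28.93 / 7.011 = 4.126 g/cm^3

4.126


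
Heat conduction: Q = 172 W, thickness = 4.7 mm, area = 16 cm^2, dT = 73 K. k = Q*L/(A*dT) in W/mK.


k = 172*4.7/1000/(16/10000*73) = 6.92 W/mK

6.92


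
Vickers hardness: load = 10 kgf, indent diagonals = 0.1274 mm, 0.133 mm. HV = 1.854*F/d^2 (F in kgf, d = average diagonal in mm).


d_avg = (0.1274+0.133)/2 = 0.1302 mm
HV = 1.854*10/0.1302^2 = 1094

1094


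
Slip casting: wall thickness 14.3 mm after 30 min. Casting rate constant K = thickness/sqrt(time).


K = 14.3 / sqrt(30) = 14.3 / 5.4772 = 2.611 mm/min^0.5

2.611


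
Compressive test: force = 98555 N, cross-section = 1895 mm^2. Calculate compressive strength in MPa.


CS = 98555 / 1895 = 52.0 MPa

52.0


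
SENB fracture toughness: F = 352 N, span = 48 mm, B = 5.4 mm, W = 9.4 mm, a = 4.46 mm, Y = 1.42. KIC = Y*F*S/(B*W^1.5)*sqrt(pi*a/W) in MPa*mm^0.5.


KIC = 1.42*352*48/(5.4*9.4^1.5)*sqrt(pi*4.46/9.4) = 188.22

188.22


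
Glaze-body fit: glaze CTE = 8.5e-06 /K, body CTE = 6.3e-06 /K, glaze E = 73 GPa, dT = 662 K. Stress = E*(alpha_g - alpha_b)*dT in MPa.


Stress = 73*1000*(8.5e-06 - 6.3e-06)*662 = 106.3 MPa

106.3


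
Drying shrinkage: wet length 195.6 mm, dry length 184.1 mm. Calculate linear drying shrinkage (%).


DS = (195.6 - 184.1) / 195.6 * 100 = 5.88%

5.88


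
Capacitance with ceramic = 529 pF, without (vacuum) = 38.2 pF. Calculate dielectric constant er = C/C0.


er = 529 / 38.2 = 13.85

13.85


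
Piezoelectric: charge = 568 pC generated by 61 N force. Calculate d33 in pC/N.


d33 = 568 / 61 = 9.3 pC/N

9.3


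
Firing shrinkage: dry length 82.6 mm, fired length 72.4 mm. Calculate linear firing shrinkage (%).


FS = (82.6 - 72.4) / 82.6 * 100 = 12.35%

12.35


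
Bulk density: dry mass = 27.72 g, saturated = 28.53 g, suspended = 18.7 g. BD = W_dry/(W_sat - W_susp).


BD = 27.72 / (28.53 - 18.7) = 27.72 / 9.83 = 2.82 g/cm^3

2.82


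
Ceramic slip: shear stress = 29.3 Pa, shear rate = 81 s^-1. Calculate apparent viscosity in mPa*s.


eta = tau/gamma * 1000 = 29.3/81 * 1000 = 361.7 mPa*s

361.7


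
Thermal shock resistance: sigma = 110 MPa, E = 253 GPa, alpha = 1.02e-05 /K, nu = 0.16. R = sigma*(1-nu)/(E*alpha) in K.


R = 110*(1-0.16)/(253*1000*1.02e-05) = 36 K

36


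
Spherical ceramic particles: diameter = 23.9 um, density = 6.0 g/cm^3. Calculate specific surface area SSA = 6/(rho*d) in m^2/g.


SSA = 6 / (6.0 * 23.9) = 0.042 m^2/g

0.042


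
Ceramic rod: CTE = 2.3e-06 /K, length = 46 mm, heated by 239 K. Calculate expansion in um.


dL = 2.3e-06 * 46 * 239 * 1000 = 25.286 um

25.286


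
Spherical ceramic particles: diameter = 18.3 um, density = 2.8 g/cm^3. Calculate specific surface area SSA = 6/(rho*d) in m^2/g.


SSA = 6 / (2.8 * 18.3) = 0.117 m^2/g

0.117


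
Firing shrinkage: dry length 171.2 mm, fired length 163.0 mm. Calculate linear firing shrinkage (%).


FS = (171.2 - 163.0) / 171.2 * 100 = 4.79%

4.79


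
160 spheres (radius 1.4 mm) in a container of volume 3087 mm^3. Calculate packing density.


V_sphere = 4/3*pi*1.4^3 = 11.494 mm^3
Total V = 160*11.494 = 1839.04 mm^3
PD = 1839.04 / 3087 = 0.596

0.596


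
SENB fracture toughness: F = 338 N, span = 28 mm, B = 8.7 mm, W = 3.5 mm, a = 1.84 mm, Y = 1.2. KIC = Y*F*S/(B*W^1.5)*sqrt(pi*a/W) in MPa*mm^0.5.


KIC = 1.2*338*28/(8.7*3.5^1.5)*sqrt(pi*1.84/3.5) = 256.2

256.2


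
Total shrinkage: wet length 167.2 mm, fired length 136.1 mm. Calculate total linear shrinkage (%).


TS = (167.2 - 136.1) / 167.2 * 100 = 18.6%

18.6


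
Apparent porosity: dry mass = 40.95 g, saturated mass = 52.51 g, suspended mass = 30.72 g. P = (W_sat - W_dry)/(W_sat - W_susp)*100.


P = (52.51 - 40.95) / (52.51 - 30.72) * 100 = 11.56 / 21.79 * 100 = 53.1%

53.1


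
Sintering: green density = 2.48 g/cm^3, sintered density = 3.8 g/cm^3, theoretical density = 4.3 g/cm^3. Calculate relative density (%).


Relative = 3.8 / 4.3 * 100 = 88.4%

88.4


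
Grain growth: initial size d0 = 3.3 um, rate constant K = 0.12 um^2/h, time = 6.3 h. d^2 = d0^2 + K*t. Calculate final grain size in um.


d^2 = 3.3^2 + 0.12*6.3 = 11.646
d = sqrt(11.646) = 3.41 um

3.41


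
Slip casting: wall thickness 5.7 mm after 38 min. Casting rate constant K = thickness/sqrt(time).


K = 5.7 / sqrt(38) = 5.7 / 6.1644 = 0.925 mm/min^0.5

0.925


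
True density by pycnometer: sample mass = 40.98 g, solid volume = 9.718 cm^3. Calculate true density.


TD = 40.98 / 9.718 = 4.217 g/cm^3

4.217


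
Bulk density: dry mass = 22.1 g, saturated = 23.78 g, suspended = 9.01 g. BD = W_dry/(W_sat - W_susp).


BD = 22.1 / (23.78 - 9.01) = 22.1 / 14.77 = 1.496 g/cm^3

1.496


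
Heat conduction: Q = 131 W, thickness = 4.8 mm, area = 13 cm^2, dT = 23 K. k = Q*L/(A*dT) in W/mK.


k = 131*4.8/1000/(13/10000*23) = 21.03 W/mK

21.03


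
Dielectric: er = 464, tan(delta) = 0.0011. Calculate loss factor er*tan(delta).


Loss = 464 * 0.0011 = 0.51

0.51


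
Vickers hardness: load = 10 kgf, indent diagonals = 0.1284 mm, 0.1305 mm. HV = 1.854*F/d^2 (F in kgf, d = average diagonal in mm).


d_avg = (0.1284+0.1305)/2 = 0.12945 mm
HV = 1.854*10/0.12945^2 = 1106

1106


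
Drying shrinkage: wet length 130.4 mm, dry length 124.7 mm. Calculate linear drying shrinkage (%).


DS = (130.4 - 124.7) / 130.4 * 100 = 4.37%

4.37


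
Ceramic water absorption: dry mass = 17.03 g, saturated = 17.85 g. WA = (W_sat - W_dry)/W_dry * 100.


WA = (17.85 - 17.03) / 17.03 * 100 = 4.82%

4.82


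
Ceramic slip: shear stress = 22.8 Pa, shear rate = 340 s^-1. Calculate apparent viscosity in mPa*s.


eta = tau/gamma * 1000 = 22.8/340 * 1000 = 67.1 mPa*s

67.1


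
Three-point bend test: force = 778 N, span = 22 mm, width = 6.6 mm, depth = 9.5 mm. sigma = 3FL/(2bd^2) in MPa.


sigma = 3*778*22/(2*6.6*9.5^2) = 43.1 MPa

43.1


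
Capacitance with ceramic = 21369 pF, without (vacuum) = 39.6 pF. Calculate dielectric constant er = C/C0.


er = 21369 / 39.6 = 539.62

539.62


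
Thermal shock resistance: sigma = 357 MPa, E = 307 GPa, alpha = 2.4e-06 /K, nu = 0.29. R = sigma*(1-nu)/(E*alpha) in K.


R = 357*(1-0.29)/(307*1000*2.4e-06) = 344 K

344


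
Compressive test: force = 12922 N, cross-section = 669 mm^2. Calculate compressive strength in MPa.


CS = 12922 / 669 = 19.3 MPa

19.3


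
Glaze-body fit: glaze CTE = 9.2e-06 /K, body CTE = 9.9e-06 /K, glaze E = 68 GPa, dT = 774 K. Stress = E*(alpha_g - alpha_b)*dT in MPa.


Stress = 68*1000*(9.2e-06 - 9.9e-06)*774 = -36.8 MPa

-36.8


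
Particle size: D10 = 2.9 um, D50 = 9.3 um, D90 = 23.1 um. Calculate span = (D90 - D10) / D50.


Span = (23.1 - 2.9) / 9.3 = 20.2 / 9.3 = 2.172

2.172


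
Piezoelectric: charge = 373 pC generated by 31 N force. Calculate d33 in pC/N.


d33 = 373 / 31 = 12.0 pC/N

12.0


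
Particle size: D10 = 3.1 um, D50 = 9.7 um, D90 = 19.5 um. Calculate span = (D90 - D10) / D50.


Span = (19.5 - 3.1) / 9.7 = 16.4 / 9.7 = 1.691

1.691


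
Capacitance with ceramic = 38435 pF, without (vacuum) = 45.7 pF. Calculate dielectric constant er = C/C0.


er = 38435 / 45.7 = 841.03

841.03


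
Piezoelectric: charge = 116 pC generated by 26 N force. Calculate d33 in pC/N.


d33 = 116 / 26 = 4.5 pC/N

4.5


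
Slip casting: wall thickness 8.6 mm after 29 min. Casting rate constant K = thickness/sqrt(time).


K = 8.6 / sqrt(29) = 8.6 / 5.3852 = 1.597 mm/min^0.5

1.597


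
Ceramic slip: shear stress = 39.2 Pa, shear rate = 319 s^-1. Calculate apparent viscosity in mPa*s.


eta = tau/gamma * 1000 = 39.2/319 * 1000 = 122.9 mPa*s

122.9


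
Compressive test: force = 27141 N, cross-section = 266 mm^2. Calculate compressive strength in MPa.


CS = 27141 / 266 = 102.0 MPa

102.0


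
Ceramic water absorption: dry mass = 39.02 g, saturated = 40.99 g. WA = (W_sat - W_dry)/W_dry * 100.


WA = (40.99 - 39.02) / 39.02 * 100 = 5.05%

5.05


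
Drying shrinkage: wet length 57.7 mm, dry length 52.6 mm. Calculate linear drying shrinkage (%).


DS = (57.7 - 52.6) / 57.7 * 100 = 8.84%

8.84


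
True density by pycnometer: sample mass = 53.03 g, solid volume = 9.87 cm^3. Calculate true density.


TD = 53.03 / 9.87 = 5.373 g/cm^3

5.373


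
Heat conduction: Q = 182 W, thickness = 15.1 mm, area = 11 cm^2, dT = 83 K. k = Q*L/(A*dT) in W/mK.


k = 182*15.1/1000/(11/10000*83) = 30.1 W/mK

30.1


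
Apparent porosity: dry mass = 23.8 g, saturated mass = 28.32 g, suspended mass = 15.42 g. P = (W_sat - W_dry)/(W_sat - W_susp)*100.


P = (28.32 - 23.8) / (28.32 - 15.42) * 100 = 4.52 / 12.9 * 100 = 35.0%

35.0


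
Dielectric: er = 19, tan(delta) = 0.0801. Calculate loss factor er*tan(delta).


Loss = 19 * 0.0801 = 1.522

1.522


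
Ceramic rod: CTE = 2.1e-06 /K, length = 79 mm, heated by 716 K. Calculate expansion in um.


dL = 2.1e-06 * 79 * 716 * 1000 = 118.784 um

118.784


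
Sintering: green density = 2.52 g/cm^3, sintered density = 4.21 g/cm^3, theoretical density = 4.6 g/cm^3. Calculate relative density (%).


Relative = 4.21 / 4.6 * 100 = 91.5%

91.5


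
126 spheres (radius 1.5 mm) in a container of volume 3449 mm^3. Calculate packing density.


V_sphere = 4/3*pi*1.5^3 = 14.1372 mm^3
Total V = 126*14.1372 = 1781.2872 mm^3
PD = 1781.2872 / 3449 = 0.516

0.516


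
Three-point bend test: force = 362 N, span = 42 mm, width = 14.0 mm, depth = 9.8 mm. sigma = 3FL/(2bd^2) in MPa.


sigma = 3*362*42/(2*14.0*9.8^2) = 17.0 MPa

17.0


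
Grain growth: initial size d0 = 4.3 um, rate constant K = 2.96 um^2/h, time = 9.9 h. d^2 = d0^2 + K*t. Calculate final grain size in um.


d^2 = 4.3^2 + 2.96*9.9 = 47.794
d = sqrt(47.794) = 6.91 um

6.91


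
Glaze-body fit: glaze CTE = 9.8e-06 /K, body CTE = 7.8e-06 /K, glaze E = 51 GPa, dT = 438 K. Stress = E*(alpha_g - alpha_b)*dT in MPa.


Stress = 51*1000*(9.8e-06 - 7.8e-06)*438 = 44.7 MPa

44.7


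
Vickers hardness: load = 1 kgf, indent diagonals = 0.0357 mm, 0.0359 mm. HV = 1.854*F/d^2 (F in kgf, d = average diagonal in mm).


d_avg = (0.0357+0.0359)/2 = 0.0358 mm
HV = 1.854*1/0.0358^2 = 1447

1447


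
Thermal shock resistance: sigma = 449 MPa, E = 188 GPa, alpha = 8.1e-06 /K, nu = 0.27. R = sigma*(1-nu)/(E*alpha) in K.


R = 449*(1-0.27)/(188*1000*8.1e-06) = 215 K

215


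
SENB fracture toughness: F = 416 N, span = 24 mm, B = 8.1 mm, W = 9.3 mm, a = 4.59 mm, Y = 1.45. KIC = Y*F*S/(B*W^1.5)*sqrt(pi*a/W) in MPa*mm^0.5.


KIC = 1.45*416*24/(8.1*9.3^1.5)*sqrt(pi*4.59/9.3) = 78.47

78.47


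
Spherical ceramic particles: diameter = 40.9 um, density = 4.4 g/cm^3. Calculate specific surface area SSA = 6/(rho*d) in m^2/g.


SSA = 6 / (4.4 * 40.9) = 0.033 m^2/g

0.033


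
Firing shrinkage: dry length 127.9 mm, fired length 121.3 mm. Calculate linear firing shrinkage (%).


FS = (127.9 - 121.3) / 127.9 * 100 = 5.16%

5.16


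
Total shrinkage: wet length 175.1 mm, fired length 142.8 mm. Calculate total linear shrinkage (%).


TS = (175.1 - 142.8) / 175.1 * 100 = 18.45%

18.45


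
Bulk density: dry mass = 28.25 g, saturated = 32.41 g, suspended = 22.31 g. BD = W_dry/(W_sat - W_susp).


BD = 28.25 / (32.41 - 22.31) = 28.25 / 10.1 = 2.797 g/cm^3

2.797


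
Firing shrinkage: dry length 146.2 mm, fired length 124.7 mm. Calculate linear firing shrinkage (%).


FS = (146.2 - 124.7) / 146.2 * 100 = 14.71%

14.71


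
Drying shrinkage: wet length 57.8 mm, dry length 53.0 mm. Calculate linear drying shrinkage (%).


DS = (57.8 - 53.0) / 57.8 * 100 = 8.3%

8.3


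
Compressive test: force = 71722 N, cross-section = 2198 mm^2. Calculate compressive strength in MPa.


CS = 71722 / 2198 = 32.6 MPa

32.6


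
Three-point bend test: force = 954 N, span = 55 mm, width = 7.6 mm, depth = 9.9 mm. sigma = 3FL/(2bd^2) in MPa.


sigma = 3*954*55/(2*7.6*9.9^2) = 105.7 MPa

105.7


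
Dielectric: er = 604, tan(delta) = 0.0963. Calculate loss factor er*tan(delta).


Loss = 604 * 0.0963 = 58.165

58.165


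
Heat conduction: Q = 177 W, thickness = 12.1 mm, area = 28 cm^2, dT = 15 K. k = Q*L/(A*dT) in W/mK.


k = 177*12.1/1000/(28/10000*15) = 50.99 W/mK

50.99


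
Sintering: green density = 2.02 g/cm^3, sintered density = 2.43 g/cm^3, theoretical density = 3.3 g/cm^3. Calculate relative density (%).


Relative = 2.43 / 3.3 * 100 = 73.6%

73.6


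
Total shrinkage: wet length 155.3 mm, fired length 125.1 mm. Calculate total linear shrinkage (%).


TS = (155.3 - 125.1) / 155.3 * 100 = 19.45%

19.45


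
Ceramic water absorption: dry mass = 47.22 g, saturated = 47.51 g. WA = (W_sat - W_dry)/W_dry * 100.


WA = (47.51 - 47.22) / 47.22 * 100 = 0.61%

0.61


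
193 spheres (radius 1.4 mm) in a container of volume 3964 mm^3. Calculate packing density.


V_sphere = 4/3*pi*1.4^3 = 11.494 mm^3
Total V = 193*11.494 = 2218.342 mm^3
PD = 2218.342 / 3964 = 0.56

0.56


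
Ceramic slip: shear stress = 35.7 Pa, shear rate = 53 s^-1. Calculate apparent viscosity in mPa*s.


eta = tau/gamma * 1000 = 35.7/53 * 1000 = 673.6 mPa*s

673.6


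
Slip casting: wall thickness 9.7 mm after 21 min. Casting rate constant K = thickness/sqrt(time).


K = 9.7 / sqrt(21) = 9.7 / 4.5826 = 2.117 mm/min^0.5

2.117


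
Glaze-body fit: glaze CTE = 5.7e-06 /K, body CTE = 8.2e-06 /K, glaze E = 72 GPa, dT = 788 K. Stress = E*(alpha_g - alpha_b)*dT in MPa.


Stress = 72*1000*(5.7e-06 - 8.2e-06)*788 = -141.8 MPa

-141.8


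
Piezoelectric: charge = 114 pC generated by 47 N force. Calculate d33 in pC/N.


d33 = 114 / 47 = 2.4 pC/N

2.4


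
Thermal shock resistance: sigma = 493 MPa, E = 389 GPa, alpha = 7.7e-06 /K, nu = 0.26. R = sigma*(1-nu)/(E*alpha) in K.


R = 493*(1-0.26)/(389*1000*7.7e-06) = 122 K

122


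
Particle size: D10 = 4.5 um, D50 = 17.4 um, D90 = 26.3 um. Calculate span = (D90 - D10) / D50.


Span = (26.3 - 4.5) / 17.4 = 21.8 / 17.4 = 1.253

1.253


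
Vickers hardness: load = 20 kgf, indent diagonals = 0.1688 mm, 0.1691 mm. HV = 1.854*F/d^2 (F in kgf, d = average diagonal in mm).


d_avg = (0.1688+0.1691)/2 = 0.16895 mm
HV = 1.854*20/0.16895^2 = 1299

1299


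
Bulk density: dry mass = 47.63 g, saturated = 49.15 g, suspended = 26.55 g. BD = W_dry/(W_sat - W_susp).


BD = 47.63 / (49.15 - 26.55) = 47.63 / 22.6 = 2.108 g/cm^3

2.108


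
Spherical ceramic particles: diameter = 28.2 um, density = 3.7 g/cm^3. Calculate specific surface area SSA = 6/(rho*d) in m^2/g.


SSA = 6 / (3.7 * 28.2) = 0.058 m^2/g

0.058


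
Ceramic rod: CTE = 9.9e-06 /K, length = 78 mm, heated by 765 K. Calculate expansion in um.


dL = 9.9e-06 * 78 * 765 * 1000 = 590.733 um

590.733


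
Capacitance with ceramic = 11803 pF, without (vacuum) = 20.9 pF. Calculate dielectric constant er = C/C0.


er = 11803 / 20.9 = 564.74

564.74


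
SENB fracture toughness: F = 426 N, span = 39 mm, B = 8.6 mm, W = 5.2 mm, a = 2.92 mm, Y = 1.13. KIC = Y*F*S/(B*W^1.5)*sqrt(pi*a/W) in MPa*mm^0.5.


KIC = 1.13*426*39/(8.6*5.2^1.5)*sqrt(pi*2.92/5.2) = 244.52

244.52


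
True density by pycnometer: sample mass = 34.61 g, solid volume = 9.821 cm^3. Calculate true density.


TD = 34.61 / 9.821 = 3.524 g/cm^3

3.524


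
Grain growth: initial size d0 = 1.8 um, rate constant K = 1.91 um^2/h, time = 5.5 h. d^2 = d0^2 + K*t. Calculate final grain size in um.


d^2 = 1.8^2 + 1.91*5.5 = 13.745
d = sqrt(13.745) = 3.71 um

3.71


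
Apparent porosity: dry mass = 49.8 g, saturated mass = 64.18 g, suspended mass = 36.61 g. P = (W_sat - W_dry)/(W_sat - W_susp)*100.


P = (64.18 - 49.8) / (64.18 - 36.61) * 100 = 14.38 / 27.57 * 100 = 52.2%

52.2


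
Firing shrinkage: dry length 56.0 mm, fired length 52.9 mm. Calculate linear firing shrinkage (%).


FS = (56.0 - 52.9) / 56.0 * 100 = 5.54%

5.54


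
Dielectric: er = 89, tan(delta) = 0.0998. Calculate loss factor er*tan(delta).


Loss = 89 * 0.0998 = 8.882

8.882


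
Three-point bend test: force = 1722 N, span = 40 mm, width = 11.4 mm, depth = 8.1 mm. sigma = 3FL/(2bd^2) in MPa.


sigma = 3*1722*40/(2*11.4*8.1^2) = 138.1 MPa

138.1


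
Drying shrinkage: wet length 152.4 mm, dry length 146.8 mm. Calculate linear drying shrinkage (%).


DS = (152.4 - 146.8) / 152.4 * 100 = 3.67%

3.67


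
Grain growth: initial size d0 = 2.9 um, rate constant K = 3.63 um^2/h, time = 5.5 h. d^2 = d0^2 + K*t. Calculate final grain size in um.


d^2 = 2.9^2 + 3.63*5.5 = 28.375
d = sqrt(28.375) = 5.33 um

5.33


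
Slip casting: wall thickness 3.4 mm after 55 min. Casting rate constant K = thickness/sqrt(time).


K = 3.4 / sqrt(55) = 3.4 / 7.4162 = 0.458 mm/min^0.5

0.458


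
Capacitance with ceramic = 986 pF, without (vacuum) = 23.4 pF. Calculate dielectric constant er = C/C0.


er = 986 / 23.4 = 42.14

42.14


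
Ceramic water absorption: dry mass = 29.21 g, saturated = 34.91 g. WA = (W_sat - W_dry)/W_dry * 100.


WA = (34.91 - 29.21) / 29.21 * 100 = 19.51%

19.51


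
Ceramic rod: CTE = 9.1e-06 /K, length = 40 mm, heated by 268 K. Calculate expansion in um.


dL = 9.1e-06 * 40 * 268 * 1000 = 97.552 um

97.552


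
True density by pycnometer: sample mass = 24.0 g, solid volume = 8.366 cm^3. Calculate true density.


TD = 24.0 / 8.366 = 2.869 g/cm^3

2.869


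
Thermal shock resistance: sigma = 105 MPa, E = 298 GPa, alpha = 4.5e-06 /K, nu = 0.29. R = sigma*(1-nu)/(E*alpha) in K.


R = 105*(1-0.29)/(298*1000*4.5e-06) = 56 K

56


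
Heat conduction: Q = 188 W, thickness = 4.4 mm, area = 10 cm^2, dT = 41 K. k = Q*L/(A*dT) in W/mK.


k = 188*4.4/1000/(10/10000*41) = 20.18 W/mK

20.18


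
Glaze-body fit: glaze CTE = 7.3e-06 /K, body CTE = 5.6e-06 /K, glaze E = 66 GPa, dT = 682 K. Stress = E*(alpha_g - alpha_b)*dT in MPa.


Stress = 66*1000*(7.3e-06 - 5.6e-06)*682 = 76.5 MPa

76.5


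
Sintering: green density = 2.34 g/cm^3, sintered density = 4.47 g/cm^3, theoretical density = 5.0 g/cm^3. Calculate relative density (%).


Relative = 4.47 / 5.0 * 100 = 89.4%

89.4


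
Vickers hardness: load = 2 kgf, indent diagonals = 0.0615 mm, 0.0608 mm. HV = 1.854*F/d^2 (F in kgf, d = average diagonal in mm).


d_avg = (0.0615+0.0608)/2 = 0.06115 mm
HV = 1.854*2/0.06115^2 = 992

992


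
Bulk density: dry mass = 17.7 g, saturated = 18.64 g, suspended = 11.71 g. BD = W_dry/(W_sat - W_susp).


BD = 17.7 / (18.64 - 11.71) = 17.7 / 6.93 = 2.554 g/cm^3

2.554


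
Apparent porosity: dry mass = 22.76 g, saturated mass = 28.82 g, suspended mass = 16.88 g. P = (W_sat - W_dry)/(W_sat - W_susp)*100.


P = (28.82 - 22.76) / (28.82 - 16.88) * 100 = 6.06 / 11.94 * 100 = 50.8%

50.8


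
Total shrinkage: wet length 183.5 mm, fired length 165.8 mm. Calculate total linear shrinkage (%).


TS = (183.5 - 165.8) / 183.5 * 100 = 9.65%

9.65


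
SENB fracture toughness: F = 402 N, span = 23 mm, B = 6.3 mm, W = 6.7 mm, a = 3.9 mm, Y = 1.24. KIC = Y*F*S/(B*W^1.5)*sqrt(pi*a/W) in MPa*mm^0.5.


KIC = 1.24*402*23/(6.3*6.7^1.5)*sqrt(pi*3.9/6.7) = 141.9

141.9


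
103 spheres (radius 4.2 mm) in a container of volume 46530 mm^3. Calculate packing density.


V_sphere = 4/3*pi*4.2^3 = 310.3391 mm^3
Total V = 103*310.3391 = 31964.9273 mm^3
PD = 31964.9273 / 46530 = 0.687

0.687


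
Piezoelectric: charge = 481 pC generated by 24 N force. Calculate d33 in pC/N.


d33 = 481 / 24 = 20.0 pC/N

20.0


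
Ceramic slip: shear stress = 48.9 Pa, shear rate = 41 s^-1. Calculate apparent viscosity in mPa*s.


eta = tau/gamma * 1000 = 48.9/41 * 1000 = 1192.7 mPa*s

1192.7


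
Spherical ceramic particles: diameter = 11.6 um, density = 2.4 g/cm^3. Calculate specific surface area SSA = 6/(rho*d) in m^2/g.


SSA = 6 / (2.4 * 11.6) = 0.216 m^2/g

0.216


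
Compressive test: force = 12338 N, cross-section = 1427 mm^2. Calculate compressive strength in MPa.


CS = 12338 / 1427 = 8.6 MPa

8.6


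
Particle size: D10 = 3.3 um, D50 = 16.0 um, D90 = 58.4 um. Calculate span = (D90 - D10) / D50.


Span = (58.4 - 3.3) / 16.0 = 55.1 / 16.0 = 3.444

3.444


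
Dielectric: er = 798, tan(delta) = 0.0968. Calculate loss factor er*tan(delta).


Loss = 798 * 0.0968 = 77.246

77.246


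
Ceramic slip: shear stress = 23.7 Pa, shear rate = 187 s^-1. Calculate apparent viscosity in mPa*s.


eta = tau/gamma * 1000 = 23.7/187 * 1000 = 126.7 mPa*s

126.7


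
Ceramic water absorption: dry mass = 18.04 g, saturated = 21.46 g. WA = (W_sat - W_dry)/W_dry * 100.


WA = (21.46 - 18.04) / 18.04 * 100 = 18.96%

18.96


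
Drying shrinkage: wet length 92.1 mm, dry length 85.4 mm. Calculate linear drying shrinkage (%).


DS = (92.1 - 85.4) / 92.1 * 100 = 7.27%

7.27


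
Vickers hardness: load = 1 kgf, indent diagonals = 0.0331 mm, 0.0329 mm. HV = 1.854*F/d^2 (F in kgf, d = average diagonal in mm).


d_avg = (0.0331+0.0329)/2 = 0.033 mm
HV = 1.854*1/0.033^2 = 1702

1702


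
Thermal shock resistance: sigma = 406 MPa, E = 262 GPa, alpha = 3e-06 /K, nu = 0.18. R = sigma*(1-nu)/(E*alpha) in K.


R = 406*(1-0.18)/(262*1000*3e-06) = 424 K

424


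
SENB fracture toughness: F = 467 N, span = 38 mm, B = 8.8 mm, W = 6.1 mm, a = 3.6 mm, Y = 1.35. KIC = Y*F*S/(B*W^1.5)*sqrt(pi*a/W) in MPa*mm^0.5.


KIC = 1.35*467*38/(8.8*6.1^1.5)*sqrt(pi*3.6/6.1) = 246.05

246.05


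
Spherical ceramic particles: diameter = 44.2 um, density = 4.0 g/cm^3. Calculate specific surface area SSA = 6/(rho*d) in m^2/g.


SSA = 6 / (4.0 * 44.2) = 0.034 m^2/g

0.034


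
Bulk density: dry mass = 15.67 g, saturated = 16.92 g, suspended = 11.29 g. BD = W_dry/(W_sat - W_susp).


BD = 15.67 / (16.92 - 11.29) = 15.67 / 5.63 = 2.783 g/cm^3

2.783


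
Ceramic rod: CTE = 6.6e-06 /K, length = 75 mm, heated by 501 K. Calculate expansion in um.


dL = 6.6e-06 * 75 * 501 * 1000 = 247.995 um

247.995


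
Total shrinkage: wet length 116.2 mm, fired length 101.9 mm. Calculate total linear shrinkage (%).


TS = (116.2 - 101.9) / 116.2 * 100 = 12.31%

12.31


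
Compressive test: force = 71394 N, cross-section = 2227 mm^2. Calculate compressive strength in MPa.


CS = 71394 / 2227 = 32.1 MPa

32.1


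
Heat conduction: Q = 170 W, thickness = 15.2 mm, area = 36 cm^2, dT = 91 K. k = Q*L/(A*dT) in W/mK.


k = 170*15.2/1000/(36/10000*91) = 7.89 W/mK

7.89


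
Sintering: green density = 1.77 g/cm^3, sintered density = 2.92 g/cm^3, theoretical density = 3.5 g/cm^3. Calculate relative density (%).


Relative = 2.92 / 3.5 * 100 = 83.4%

83.4


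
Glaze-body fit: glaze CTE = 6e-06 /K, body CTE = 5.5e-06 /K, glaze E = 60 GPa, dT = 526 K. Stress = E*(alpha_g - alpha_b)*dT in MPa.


Stress = 60*1000*(6e-06 - 5.5e-06)*526 = 15.8 MPa

15.8


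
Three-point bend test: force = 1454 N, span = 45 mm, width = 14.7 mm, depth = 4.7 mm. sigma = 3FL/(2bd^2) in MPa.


sigma = 3*1454*45/(2*14.7*4.7^2) = 302.2 MPa

302.2


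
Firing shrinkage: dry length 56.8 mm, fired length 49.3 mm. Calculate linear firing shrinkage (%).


FS = (56.8 - 49.3) / 56.8 * 100 = 13.2%

13.2


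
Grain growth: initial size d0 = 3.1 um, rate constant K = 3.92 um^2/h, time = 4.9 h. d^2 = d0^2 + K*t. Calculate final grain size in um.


d^2 = 3.1^2 + 3.92*4.9 = 28.818
d = sqrt(28.818) = 5.37 um

5.37


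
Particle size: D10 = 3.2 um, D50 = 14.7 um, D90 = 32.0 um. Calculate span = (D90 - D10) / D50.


Span = (32.0 - 3.2) / 14.7 = 28.8 / 14.7 = 1.959

1.959


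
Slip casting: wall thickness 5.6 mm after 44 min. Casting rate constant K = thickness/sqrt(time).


K = 5.6 / sqrt(44) = 5.6 / 6.6332 = 0.844 mm/min^0.5

0.844


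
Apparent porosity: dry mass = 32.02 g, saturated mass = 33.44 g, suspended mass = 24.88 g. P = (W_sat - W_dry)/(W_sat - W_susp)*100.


P = (33.44 - 32.02) / (33.44 - 24.88) * 100 = 1.42 / 8.56 * 100 = 16.6%

16.6


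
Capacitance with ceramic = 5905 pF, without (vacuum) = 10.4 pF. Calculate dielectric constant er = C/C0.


er = 5905 / 10.4 = 567.79

567.79


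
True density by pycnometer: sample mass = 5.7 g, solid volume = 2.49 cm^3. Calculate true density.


TD = 5.7 / 2.49 = 2.289 g/cm^3

2.289


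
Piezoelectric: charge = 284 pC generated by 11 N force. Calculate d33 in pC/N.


d33 = 284 / 11 = 25.8 pC/N

25.8


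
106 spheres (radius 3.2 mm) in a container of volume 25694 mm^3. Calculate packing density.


V_sphere = 4/3*pi*3.2^3 = 137.2583 mm^3
Total V = 106*137.2583 = 14549.3798 mm^3
PD = 14549.3798 / 25694 = 0.566

0.566


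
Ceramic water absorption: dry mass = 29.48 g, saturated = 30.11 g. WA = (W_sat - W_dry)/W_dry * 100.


WA = (30.11 - 29.48) / 29.48 * 100 = 2.14%

2.14


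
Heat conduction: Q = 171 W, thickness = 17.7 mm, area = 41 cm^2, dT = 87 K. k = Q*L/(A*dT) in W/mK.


k = 171*17.7/1000/(41/10000*87) = 8.49 W/mK

8.49


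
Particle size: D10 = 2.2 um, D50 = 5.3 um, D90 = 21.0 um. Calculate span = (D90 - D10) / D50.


Span = (21.0 - 2.2) / 5.3 = 18.8 / 5.3 = 3.547

3.547


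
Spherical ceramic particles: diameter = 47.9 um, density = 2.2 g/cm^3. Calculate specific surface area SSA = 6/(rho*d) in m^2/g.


SSA = 6 / (2.2 * 47.9) = 0.057 m^2/g

0.057


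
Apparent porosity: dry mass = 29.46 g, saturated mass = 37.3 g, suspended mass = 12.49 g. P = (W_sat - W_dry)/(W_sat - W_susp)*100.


P = (37.3 - 29.46) / (37.3 - 12.49) * 100 = 7.84 / 24.81 * 100 = 31.6%

31.6


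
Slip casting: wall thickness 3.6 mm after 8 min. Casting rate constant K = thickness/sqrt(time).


K = 3.6 / sqrt(8) = 3.6 / 2.8284 = 1.273 mm/min^0.5

1.273


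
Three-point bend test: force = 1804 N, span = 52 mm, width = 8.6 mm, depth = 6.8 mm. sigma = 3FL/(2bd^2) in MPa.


sigma = 3*1804*52/(2*8.6*6.8^2) = 353.8 MPa

353.8


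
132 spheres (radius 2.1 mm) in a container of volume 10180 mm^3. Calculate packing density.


V_sphere = 4/3*pi*2.1^3 = 38.7924 mm^3
Total V = 132*38.7924 = 5120.5968 mm^3
PD = 5120.5968 / 10180 = 0.503

0.503


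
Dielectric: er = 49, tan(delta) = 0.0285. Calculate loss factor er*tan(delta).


Loss = 49 * 0.0285 = 1.397

1.397


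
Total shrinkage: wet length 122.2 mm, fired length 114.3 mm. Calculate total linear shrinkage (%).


TS = (122.2 - 114.3) / 122.2 * 100 = 6.46%

6.46


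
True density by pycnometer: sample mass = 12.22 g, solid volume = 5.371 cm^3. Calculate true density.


TD = 12.22 / 5.371 = 2.275 g/cm^3

2.275


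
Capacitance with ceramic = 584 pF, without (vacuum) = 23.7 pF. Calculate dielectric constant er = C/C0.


er = 584 / 23.7 = 24.64

24.64


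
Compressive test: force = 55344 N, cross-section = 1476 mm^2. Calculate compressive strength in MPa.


CS = 55344 / 1476 = 37.5 MPa

37.5


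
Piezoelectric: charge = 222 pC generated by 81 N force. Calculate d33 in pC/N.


d33 = 222 / 81 = 2.7 pC/N

2.7


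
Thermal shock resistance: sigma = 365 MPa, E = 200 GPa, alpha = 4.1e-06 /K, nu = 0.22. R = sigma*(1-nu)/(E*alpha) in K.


R = 365*(1-0.22)/(200*1000*4.1e-06) = 347 K

347


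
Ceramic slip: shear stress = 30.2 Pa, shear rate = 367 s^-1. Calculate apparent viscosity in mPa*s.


eta = tau/gamma * 1000 = 30.2/367 * 1000 = 82.3 mPa*s

82.3


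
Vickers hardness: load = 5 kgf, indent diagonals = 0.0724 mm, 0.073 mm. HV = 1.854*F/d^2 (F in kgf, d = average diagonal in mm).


d_avg = (0.0724+0.073)/2 = 0.0727 mm
HV = 1.854*5/0.0727^2 = 1754

1754


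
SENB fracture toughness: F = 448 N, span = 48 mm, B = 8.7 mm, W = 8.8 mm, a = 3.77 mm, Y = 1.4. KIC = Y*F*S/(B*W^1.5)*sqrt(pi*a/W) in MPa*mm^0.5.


KIC = 1.4*448*48/(8.7*8.8^1.5)*sqrt(pi*3.77/8.8) = 153.78

153.78


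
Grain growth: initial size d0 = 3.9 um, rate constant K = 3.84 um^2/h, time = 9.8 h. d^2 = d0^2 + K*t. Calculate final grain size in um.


d^2 = 3.9^2 + 3.84*9.8 = 52.842
d = sqrt(52.842) = 7.27 um

7.27


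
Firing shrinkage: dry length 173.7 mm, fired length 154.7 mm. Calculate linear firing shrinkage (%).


FS = (173.7 - 154.7) / 173.7 * 100 = 10.94%

10.94


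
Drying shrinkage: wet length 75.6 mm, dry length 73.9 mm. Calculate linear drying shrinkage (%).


DS = (75.6 - 73.9) / 75.6 * 100 = 2.25%

2.25


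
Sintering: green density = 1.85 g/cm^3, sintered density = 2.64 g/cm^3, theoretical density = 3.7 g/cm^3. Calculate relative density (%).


Relative = 2.64 / 3.7 * 100 = 71.4%

71.4
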